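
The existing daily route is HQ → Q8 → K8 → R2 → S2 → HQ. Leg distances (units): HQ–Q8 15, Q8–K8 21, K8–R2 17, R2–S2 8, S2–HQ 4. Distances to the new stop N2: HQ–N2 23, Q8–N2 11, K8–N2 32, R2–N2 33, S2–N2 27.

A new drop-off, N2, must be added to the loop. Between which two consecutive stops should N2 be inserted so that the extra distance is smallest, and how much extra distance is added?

Insertion cost between consecutive stops i–j is d(i,N2) + d(N2,j) − d(i,j):
  between HQ and Q8: 23 + 11 − 15 = 19
  between Q8 and K8: 11 + 32 − 21 = 22
  between K8 and R2: 32 + 33 − 17 = 48
  between R2 and S2: 33 + 27 − 8 = 52
  between S2 and HQ: 27 + 23 − 4 = 46
Cheapest insertion is between HQ and Q8, adding 19.
New total = 65 + 19 = 84.

+19 — insert N2 between HQ and Q8.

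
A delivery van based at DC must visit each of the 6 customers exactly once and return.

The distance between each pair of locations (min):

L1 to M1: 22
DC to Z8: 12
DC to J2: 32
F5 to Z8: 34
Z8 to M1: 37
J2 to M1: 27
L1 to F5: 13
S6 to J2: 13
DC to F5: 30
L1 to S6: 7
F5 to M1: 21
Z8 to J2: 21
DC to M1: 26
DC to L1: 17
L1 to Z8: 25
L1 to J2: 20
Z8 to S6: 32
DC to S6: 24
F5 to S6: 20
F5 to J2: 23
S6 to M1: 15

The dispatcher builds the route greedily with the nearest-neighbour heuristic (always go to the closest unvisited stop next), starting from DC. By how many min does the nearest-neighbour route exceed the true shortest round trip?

DC: Z8=12, L1=17, S6=24, M1=26, F5=30, J2=32 ⇒ Z8
Z8: J2=21, L1=25, S6=32, F5=34, M1=37 ⇒ J2
J2: S6=13, L1=20, F5=23, M1=27 ⇒ S6
S6: L1=7, M1=15, F5=20 ⇒ L1
L1: F5=13, M1=22 ⇒ F5
F5: M1=21 ⇒ M1
NN route DC → Z8 → J2 → S6 → L1 → F5 → M1 → DC costs 113.
Optimal: DC → L1 → F5 → M1 → S6 → J2 → Z8 → DC costs 112 (by enumerating all 360 distinct tours).
Excess = 113 − 112 = 1.

1 min longer than the optimal tour.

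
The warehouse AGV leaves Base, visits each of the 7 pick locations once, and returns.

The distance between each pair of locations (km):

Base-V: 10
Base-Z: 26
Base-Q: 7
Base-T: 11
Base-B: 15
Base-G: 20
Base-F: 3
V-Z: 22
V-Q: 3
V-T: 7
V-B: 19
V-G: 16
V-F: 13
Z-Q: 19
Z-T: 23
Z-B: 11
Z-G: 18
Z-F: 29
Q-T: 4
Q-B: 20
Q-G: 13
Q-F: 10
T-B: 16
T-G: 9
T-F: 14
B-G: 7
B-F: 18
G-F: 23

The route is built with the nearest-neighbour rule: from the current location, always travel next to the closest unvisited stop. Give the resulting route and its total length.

Total distance 76 km via the nearest-neighbour route Base → F → Q → V → T → G → B → Z → Base.

From Base: distances to unvisited — F=3, Q=7, V=10, T=11, B=15, G=20, Z=26. Nearest is F (3).
From F: distances to unvisited — Q=10, V=13, T=14, B=18, G=23, Z=29. Nearest is Q (10).
From Q: distances to unvisited — V=3, T=4, G=13, Z=19, B=20. Nearest is V (3).
From V: distances to unvisited — T=7, G=16, B=19, Z=22. Nearest is T (7).
From T: distances to unvisited — G=9, B=16, Z=23. Nearest is G (9).
From G: distances to unvisited — B=7, Z=18. Nearest is B (7).
From B: distances to unvisited — Z=11. Nearest is Z (11).
Return Z→Base: 26.
Total = 3 + 10 + 3 + 7 + 9 + 7 + 11 + 26 = 76.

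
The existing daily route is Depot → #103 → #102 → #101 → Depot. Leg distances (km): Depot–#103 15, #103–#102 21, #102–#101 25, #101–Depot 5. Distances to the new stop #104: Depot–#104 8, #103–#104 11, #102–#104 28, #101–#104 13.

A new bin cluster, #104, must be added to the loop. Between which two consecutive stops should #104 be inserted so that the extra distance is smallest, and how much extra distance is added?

+4 km — insert #104 between Depot and #103.

Insertion cost between consecutive stops i–j is d(i,#104) + d(#104,j) − d(i,j):
  between Depot and #103: 8 + 11 − 15 = 4
  between #103 and #102: 11 + 28 − 21 = 18
  between #102 and #101: 28 + 13 − 25 = 16
  between #101 and Depot: 13 + 8 − 5 = 16
Cheapest insertion is between Depot and #103, adding 4.
New total = 66 + 4 = 70.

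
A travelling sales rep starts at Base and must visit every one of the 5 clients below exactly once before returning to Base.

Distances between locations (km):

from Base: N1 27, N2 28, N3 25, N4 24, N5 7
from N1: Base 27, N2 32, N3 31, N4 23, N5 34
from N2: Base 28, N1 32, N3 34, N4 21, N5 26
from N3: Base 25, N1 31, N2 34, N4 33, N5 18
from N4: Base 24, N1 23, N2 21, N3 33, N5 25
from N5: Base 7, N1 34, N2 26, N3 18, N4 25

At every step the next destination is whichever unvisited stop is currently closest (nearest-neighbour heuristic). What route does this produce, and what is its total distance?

Base → [N5:7 / N4:24 / N3:25 / N1:27 / N2:28] → N5 (7)
N5 → [N3:18 / N4:25 / N2:26 / N1:34] → N3 (18)
N3 → [N1:31 / N4:33 / N2:34] → N1 (31)
N1 → [N4:23 / N2:32] → N4 (23)
N4 → [N2:21] → N2 (21)
Return N2→Base: 28.
Total = 7 + 18 + 31 + 23 + 21 + 28 = 128.

128 km along Base → N5 → N3 → N1 → N4 → N2 → Base.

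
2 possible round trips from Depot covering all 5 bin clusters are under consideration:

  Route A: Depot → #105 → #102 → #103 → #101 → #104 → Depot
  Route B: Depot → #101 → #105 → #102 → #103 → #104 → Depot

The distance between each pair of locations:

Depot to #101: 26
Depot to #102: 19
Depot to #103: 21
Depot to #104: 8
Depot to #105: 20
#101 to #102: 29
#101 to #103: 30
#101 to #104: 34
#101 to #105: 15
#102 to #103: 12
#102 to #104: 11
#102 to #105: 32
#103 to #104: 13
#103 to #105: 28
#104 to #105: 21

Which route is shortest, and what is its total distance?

106 — Route B is the shortest.

Route A: 20 + 32 + 12 + 30 + 34 + 8 = 136
Route B: 26 + 15 + 32 + 12 + 13 + 8 = 106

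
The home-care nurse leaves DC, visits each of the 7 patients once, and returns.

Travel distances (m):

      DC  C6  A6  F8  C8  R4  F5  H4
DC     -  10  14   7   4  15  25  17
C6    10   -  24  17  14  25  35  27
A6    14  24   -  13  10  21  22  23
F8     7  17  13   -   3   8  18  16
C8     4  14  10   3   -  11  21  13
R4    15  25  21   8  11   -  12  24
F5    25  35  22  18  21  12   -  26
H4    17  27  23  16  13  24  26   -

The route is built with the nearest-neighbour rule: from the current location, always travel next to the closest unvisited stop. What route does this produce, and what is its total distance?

At DC the remaining stops are C8 4, F8 7, C6 10, A6 14, R4 15, H4 17, F5 25; go to C8.
At C8 the remaining stops are F8 3, A6 10, R4 11, H4 13, C6 14, F5 21; go to F8.
At F8 the remaining stops are R4 8, A6 13, H4 16, C6 17, F5 18; go to R4.
At R4 the remaining stops are F5 12, A6 21, H4 24, C6 25; go to F5.
At F5 the remaining stops are A6 22, H4 26, C6 35; go to A6.
At A6 the remaining stops are H4 23, C6 24; go to H4.
At H4 the remaining stops are C6 27; go to C6.
Return C6→DC: 10.
Total = 4 + 3 + 8 + 12 + 22 + 23 + 27 + 10 = 109.

109 m along DC → C8 → F8 → R4 → F5 → A6 → H4 → C6 → DC.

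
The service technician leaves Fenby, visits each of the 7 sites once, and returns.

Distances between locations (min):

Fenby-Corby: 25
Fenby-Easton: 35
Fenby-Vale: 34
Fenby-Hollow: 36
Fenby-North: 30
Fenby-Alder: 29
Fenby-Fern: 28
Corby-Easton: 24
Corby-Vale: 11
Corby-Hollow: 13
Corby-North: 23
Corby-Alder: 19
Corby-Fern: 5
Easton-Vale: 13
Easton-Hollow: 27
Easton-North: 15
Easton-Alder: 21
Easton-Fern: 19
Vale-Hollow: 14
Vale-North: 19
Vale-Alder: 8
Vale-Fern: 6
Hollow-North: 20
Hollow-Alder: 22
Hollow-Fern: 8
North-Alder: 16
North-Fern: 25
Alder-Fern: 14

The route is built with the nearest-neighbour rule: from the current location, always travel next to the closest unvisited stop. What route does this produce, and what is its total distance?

At Fenby the remaining stops are Corby 25, Fern 28, Alder 29, North 30, Vale 34, Easton 35, Hollow 36; go to Corby.
At Corby the remaining stops are Fern 5, Vale 11, Hollow 13, Alder 19, North 23, Easton 24; go to Fern.
At Fern the remaining stops are Vale 6, Hollow 8, Alder 14, Easton 19, North 25; go to Vale.
At Vale the remaining stops are Alder 8, Easton 13, Hollow 14, North 19; go to Alder.
At Alder the remaining stops are North 16, Easton 21, Hollow 22; go to North.
At North the remaining stops are Easton 15, Hollow 20; go to Easton.
At Easton the remaining stops are Hollow 27; go to Hollow.
Return Hollow→Fenby: 36.
Total = 25 + 5 + 6 + 8 + 16 + 15 + 27 + 36 = 138.

Total distance 138 min via the nearest-neighbour route Fenby → Corby → Fern → Vale → Alder → North → Easton → Hollow → Fenby.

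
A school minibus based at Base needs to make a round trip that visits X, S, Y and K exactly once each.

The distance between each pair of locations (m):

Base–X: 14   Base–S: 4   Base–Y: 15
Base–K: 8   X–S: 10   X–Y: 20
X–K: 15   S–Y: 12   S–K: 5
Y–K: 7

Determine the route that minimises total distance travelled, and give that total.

Base-X-S-Y-K-Base: 14+10+12+7+8 = 51
Base-X-S-K-Y-Base: 14+10+5+7+15 = 51
Base-X-Y-S-K-Base: 14+20+12+5+8 = 59
Base-X-Y-K-S-Base: 14+20+7+5+4 = 50
Base-X-K-S-Y-Base: 14+15+5+12+15 = 61
Base-X-K-Y-S-Base: 14+15+7+12+4 = 52
Base-S-X-Y-K-Base: 4+10+20+7+8 = 49
Base-S-X-K-Y-Base: 4+10+15+7+15 = 51
Base-S-Y-X-K-Base: 4+12+20+15+8 = 59
Base-S-K-X-Y-Base: 4+5+15+20+15 = 59
Base-Y-X-S-K-Base: 15+20+10+5+8 = 58
Base-Y-S-X-K-Base: 15+12+10+15+8 = 60
The minimum is 49.
One optimal route: Base → S → X → Y → K → Base (or its reverse).

49 m — the shortest possible round trip.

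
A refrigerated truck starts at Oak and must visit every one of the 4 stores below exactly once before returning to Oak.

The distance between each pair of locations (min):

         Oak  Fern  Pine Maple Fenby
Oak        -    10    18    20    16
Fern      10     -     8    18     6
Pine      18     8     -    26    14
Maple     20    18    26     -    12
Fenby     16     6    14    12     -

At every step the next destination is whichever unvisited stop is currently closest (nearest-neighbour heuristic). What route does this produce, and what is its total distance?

Nearest-neighbour total = 72 min; route Oak → Fern → Fenby → Maple → Pine → Oak.

From Oak: distances to unvisited — Fern=10, Fenby=16, Pine=18, Maple=20. Nearest is Fern (10).
From Fern: distances to unvisited — Fenby=6, Pine=8, Maple=18. Nearest is Fenby (6).
From Fenby: distances to unvisited — Maple=12, Pine=14. Nearest is Maple (12).
From Maple: distances to unvisited — Pine=26. Nearest is Pine (26).
Return Pine→Oak: 18.
Total = 10 + 6 + 12 + 26 + 18 = 72.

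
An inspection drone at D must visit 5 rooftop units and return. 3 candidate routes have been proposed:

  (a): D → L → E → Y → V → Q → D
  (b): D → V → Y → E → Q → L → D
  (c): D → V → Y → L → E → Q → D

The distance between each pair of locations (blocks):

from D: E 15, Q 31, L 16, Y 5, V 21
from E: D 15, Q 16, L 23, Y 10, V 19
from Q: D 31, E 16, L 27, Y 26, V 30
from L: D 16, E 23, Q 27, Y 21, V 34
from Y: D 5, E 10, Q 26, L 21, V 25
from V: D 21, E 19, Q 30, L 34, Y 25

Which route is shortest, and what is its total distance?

115 blocks — (b) is the shortest.

(a): 16 + 23 + 10 + 25 + 30 + 31 = 135
(b): 21 + 25 + 10 + 16 + 27 + 16 = 115
(c): 21 + 25 + 21 + 23 + 16 + 31 = 137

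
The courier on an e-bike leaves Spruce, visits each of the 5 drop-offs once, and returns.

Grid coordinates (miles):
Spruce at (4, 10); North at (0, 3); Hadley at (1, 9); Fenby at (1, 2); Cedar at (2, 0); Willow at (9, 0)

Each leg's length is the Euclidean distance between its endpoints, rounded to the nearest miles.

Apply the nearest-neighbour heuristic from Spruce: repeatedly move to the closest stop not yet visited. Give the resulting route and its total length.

Total distance 30 miles via the nearest-neighbour route Spruce → Hadley → North → Fenby → Cedar → Willow → Spruce.

At Spruce the remaining stops are Hadley 3, North 8, Fenby 9, Cedar 10, Willow 11; go to Hadley.
At Hadley the remaining stops are North 6, Fenby 7, Cedar 9, Willow 12; go to North.
At North the remaining stops are Fenby 1, Cedar 4, Willow 9; go to Fenby.
At Fenby the remaining stops are Cedar 2, Willow 8; go to Cedar.
At Cedar the remaining stops are Willow 7; go to Willow.
Return Willow→Spruce: 11.
Total = 3 + 6 + 1 + 2 + 7 + 11 = 30.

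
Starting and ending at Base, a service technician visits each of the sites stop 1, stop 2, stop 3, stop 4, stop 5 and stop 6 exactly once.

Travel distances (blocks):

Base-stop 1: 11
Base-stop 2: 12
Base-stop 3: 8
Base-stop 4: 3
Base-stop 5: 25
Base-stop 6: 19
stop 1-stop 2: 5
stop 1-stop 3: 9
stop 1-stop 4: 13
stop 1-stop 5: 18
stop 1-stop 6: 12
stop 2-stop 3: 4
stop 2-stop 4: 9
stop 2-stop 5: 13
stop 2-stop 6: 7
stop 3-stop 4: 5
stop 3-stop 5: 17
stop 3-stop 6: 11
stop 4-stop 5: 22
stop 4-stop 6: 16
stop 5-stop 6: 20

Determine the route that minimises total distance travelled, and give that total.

Base-stop 1-stop 2-stop 3-stop 4-stop 5-stop 6-Base: 11+5+4+5+22+20+19 = 86
Base-stop 1-stop 2-stop 3-stop 4-stop 6-stop 5-Base: 11+5+4+5+16+20+25 = 86
Base-stop 1-stop 2-stop 3-stop 5-stop 4-stop 6-Base: 11+5+4+17+22+16+19 = 94
Base-stop 1-stop 2-stop 3-stop 5-stop 6-stop 4-Base: 11+5+4+17+20+16+3 = 76
Base-stop 1-stop 2-stop 3-stop 6-stop 4-stop 5-Base: 11+5+4+11+16+22+25 = 94
Base-stop 1-stop 2-stop 3-stop 6-stop 5-stop 4-Base: 11+5+4+11+20+22+3 = 76
Base-stop 1-stop 2-stop 4-stop 3-stop 5-stop 6-Base: 11+5+9+5+17+20+19 = 86
Base-stop 1-stop 2-stop 4-stop 3-stop 6-stop 5-Base: 11+5+9+5+11+20+25 = 86
… (352 more)
Base-stop 1-stop 2-stop 5-stop 6-stop 3-stop 4-Base: 11+5+13+20+11+5+3 = 68  ← best
The minimum is 68.
One optimal route: Base → stop 1 → stop 2 → stop 5 → stop 6 → stop 3 → stop 4 → Base (or its reverse).

Shortest round trip = 68 blocks.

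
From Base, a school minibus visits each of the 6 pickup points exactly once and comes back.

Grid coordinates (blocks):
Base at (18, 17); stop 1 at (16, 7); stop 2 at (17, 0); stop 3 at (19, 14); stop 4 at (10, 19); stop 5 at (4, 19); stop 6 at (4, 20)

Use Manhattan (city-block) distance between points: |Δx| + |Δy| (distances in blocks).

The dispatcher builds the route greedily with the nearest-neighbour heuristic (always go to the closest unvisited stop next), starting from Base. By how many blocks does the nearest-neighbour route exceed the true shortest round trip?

Excess over optimum: 2 blocks.

Base: stop 3=4, stop 4=10, stop 1=12, stop 5=16, stop 6=17, stop 2=18 ⇒ stop 3
stop 3: stop 1=10, stop 4=14, stop 2=16, stop 5=20, stop 6=21 ⇒ stop 1
stop 1: stop 2=8, stop 4=18, stop 5=24, stop 6=25 ⇒ stop 2
stop 2: stop 4=26, stop 5=32, stop 6=33 ⇒ stop 4
stop 4: stop 5=6, stop 6=7 ⇒ stop 5
stop 5: stop 6=1 ⇒ stop 6
NN route Base → stop 3 → stop 1 → stop 2 → stop 4 → stop 5 → stop 6 → Base costs 72.
Optimal: Base → stop 3 → stop 2 → stop 1 → stop 4 → stop 5 → stop 6 → Base costs 70 (by enumerating all 360 distinct tours).
Excess = 72 − 70 = 2.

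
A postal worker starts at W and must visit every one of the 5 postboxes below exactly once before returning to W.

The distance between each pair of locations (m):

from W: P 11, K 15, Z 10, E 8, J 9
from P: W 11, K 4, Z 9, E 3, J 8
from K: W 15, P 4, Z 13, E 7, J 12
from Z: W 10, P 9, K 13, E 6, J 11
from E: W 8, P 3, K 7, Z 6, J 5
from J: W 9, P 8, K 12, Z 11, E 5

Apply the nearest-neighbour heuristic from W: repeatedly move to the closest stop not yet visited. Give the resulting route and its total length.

Total distance 48 m via the nearest-neighbour route W → E → P → K → J → Z → W.

W → [E:8 / J:9 / Z:10 / P:11 / K:15] → E (8)
E → [P:3 / J:5 / Z:6 / K:7] → P (3)
P → [K:4 / J:8 / Z:9] → K (4)
K → [J:12 / Z:13] → J (12)
J → [Z:11] → Z (11)
Return Z→W: 10.
Total = 8 + 3 + 4 + 12 + 11 + 10 = 48.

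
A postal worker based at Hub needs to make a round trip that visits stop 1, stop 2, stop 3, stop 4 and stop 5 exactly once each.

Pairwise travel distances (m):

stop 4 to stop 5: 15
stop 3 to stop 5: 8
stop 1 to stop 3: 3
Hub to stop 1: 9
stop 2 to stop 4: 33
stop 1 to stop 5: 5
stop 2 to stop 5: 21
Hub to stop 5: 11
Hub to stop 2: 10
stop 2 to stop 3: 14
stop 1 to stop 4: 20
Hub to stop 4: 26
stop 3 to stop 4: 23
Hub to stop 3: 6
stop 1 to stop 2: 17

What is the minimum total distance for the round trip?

72 m — the shortest possible round trip.

With 5 stops there are 5!/2 = 60 distinct round trips (a route and its reverse cost the same).
Hub - stop 1 - stop 2 - stop 3 - stop 4 - stop 5 - Hub: 9+17+14+23+15+11 = 89
Hub - stop 1 - stop 2 - stop 3 - stop 5 - stop 4 - Hub: 9+17+14+8+15+26 = 89
Hub - stop 1 - stop 2 - stop 4 - stop 3 - stop 5 - Hub: 9+17+33+23+8+11 = 101
Hub - stop 1 - stop 2 - stop 4 - stop 5 - stop 3 - Hub: 9+17+33+15+8+6 = 88
Hub - stop 1 - stop 2 - stop 5 - stop 3 - stop 4 - Hub: 9+17+21+8+23+26 = 104
Hub - stop 1 - stop 2 - stop 5 - stop 4 - stop 3 - Hub: 9+17+21+15+23+6 = 91
Hub - stop 1 - stop 3 - stop 2 - stop 4 - stop 5 - Hub: 9+3+14+33+15+11 = 85
Hub - stop 1 - stop 3 - stop 2 - stop 5 - stop 4 - Hub: 9+3+14+21+15+26 = 88
Hub - stop 1 - stop 3 - stop 4 - stop 2 - stop 5 - Hub: 9+3+23+33+21+11 = 100
Hub - stop 1 - stop 3 - stop 4 - stop 5 - stop 2 - Hub: 9+3+23+15+21+10 = 81
Hub - stop 1 - stop 3 - stop 5 - stop 2 - stop 4 - Hub: 9+3+8+21+33+26 = 100
Hub - stop 1 - stop 3 - stop 5 - stop 4 - stop 2 - Hub: 9+3+8+15+33+10 = 78
Hub - stop 1 - stop 4 - stop 2 - stop 3 - stop 5 - Hub: 9+20+33+14+8+11 = 95
Hub - stop 1 - stop 4 - stop 2 - stop 5 - stop 3 - Hub: 9+20+33+21+8+6 = 97
… (46 more)
Hub - stop 2 - stop 4 - stop 5 - stop 1 - stop 3 - Hub: 10+33+15+5+3+6 = 72  ← best
The minimum is 72.
One optimal route: Hub → stop 2 → stop 4 → stop 5 → stop 1 → stop 3 → Hub (or its reverse).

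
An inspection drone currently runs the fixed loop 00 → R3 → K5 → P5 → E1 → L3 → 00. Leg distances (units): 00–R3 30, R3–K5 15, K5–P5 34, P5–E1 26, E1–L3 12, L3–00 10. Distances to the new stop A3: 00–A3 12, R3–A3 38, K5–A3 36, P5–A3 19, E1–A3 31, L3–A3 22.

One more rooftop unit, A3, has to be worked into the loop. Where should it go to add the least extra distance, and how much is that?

Insertion cost between consecutive stops i–j is d(i,A3) + d(A3,j) − d(i,j):
  between 00 and R3: 12 + 38 − 30 = 20
  between R3 and K5: 38 + 36 − 15 = 59
  between K5 and P5: 36 + 19 − 34 = 21
  between P5 and E1: 19 + 31 − 26 = 24
  between E1 and L3: 31 + 22 − 12 = 41
  between L3 and 00: 22 + 12 − 10 = 24
Cheapest insertion is between 00 and R3, adding 20.
New total = 127 + 20 = 147.

+20 — insert A3 between 00 and R3.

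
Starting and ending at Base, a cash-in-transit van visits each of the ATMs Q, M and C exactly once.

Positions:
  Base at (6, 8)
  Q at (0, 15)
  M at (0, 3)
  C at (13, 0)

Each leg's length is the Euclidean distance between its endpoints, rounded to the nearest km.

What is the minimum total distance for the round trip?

Base→Q→M→C→Base: 9+12+13+11 = 45
Base→Q→C→M→Base: 9+20+13+8 = 50
Base→M→Q→C→Base: 8+12+20+11 = 51
The minimum is 45.
One optimal route: Base → Q → M → C → Base (or its reverse).

Minimum total distance: 45 km.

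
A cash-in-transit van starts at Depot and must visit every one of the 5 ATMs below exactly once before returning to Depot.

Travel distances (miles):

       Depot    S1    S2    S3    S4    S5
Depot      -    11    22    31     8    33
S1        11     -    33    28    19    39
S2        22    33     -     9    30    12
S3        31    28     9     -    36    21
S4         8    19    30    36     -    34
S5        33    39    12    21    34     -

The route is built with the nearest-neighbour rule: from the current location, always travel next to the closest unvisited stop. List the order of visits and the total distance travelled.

Total distance 109 miles via the nearest-neighbour route Depot → S4 → S1 → S3 → S2 → S5 → Depot.

From Depot: distances to unvisited — S4=8, S1=11, S2=22, S3=31, S5=33. Nearest is S4 (8).
From S4: distances to unvisited — S1=19, S2=30, S5=34, S3=36. Nearest is S1 (19).
From S1: distances to unvisited — S3=28, S2=33, S5=39. Nearest is S3 (28).
From S3: distances to unvisited — S2=9, S5=21. Nearest is S2 (9).
From S2: distances to unvisited — S5=12. Nearest is S5 (12).
Return S5→Depot: 33.
Total = 8 + 19 + 28 + 9 + 12 + 33 = 109.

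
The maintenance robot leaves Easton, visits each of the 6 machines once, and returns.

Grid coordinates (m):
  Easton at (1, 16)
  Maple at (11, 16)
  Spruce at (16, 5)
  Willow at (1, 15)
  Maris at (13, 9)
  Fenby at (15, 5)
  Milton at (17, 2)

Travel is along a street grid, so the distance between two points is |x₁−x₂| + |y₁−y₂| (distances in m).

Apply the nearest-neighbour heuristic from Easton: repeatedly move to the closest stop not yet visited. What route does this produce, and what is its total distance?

Total distance 62 m via the nearest-neighbour route Easton → Willow → Maple → Maris → Fenby → Spruce → Milton → Easton.

Easton → [Willow:1 / Maple:10 / Maris:19 / Fenby:25 / Spruce:26 / Milton:30] → Willow (1)
Willow → [Maple:11 / Maris:18 / Fenby:24 / Spruce:25 / Milton:29] → Maple (11)
Maple → [Maris:9 / Fenby:15 / Spruce:16 / Milton:20] → Maris (9)
Maris → [Fenby:6 / Spruce:7 / Milton:11] → Fenby (6)
Fenby → [Spruce:1 / Milton:5] → Spruce (1)
Spruce → [Milton:4] → Milton (4)
Return Milton→Easton: 30.
Total = 1 + 11 + 9 + 6 + 1 + 4 + 30 = 62.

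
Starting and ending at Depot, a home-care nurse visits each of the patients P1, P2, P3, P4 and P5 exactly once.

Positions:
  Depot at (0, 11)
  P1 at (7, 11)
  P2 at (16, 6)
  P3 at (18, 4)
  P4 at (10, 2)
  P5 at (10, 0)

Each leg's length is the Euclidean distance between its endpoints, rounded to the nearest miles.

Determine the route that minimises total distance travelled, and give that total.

With 5 stops there are 5!/2 = 60 distinct round trips (a route and its reverse cost the same).
Depot → P1 → P2 → P3 → P4 → P5 → Depot: 7+10+3+8+2+15 = 45
Depot → P1 → P2 → P3 → P5 → P4 → Depot: 7+10+3+9+2+13 = 44
Depot → P1 → P2 → P4 → P3 → P5 → Depot: 7+10+7+8+9+15 = 56
Depot → P1 → P2 → P4 → P5 → P3 → Depot: 7+10+7+2+9+19 = 54
Depot → P1 → P2 → P5 → P3 → P4 → Depot: 7+10+8+9+8+13 = 55
Depot → P1 → P2 → P5 → P4 → P3 → Depot: 7+10+8+2+8+19 = 54
Depot → P1 → P3 → P2 → P4 → P5 → Depot: 7+13+3+7+2+15 = 47
Depot → P1 → P3 → P2 → P5 → P4 → Depot: 7+13+3+8+2+13 = 46
Depot → P1 → P3 → P4 → P2 → P5 → Depot: 7+13+8+7+8+15 = 58
Depot → P1 → P3 → P4 → P5 → P2 → Depot: 7+13+8+2+8+17 = 55
Depot → P1 → P3 → P5 → P2 → P4 → Depot: 7+13+9+8+7+13 = 57
Depot → P1 → P3 → P5 → P4 → P2 → Depot: 7+13+9+2+7+17 = 55
Depot → P1 → P4 → P2 → P3 → P5 → Depot: 7+9+7+3+9+15 = 50
Depot → P1 → P4 → P2 → P5 → P3 → Depot: 7+9+7+8+9+19 = 59
… (46 more)
The minimum is 44.
One optimal route: Depot → P1 → P2 → P3 → P5 → P4 → Depot (or its reverse).

44 miles — the shortest possible round trip.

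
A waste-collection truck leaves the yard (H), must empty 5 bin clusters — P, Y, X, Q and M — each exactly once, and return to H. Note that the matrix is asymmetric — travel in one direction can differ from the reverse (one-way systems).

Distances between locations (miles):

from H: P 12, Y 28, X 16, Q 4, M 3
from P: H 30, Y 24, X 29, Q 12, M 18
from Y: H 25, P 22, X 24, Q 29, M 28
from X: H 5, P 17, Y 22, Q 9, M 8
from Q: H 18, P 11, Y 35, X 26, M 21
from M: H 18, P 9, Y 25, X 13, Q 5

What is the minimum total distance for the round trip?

H → P → Y → X → Q → M → H: 12+24+24+9+21+18 = 108
H → P → Y → X → M → Q → H: 12+24+24+8+5+18 = 91
H → P → Y → Q → X → M → H: 12+24+29+26+8+18 = 117
H → P → Y → Q → M → X → H: 12+24+29+21+13+5 = 104
H → P → Y → M → X → Q → H: 12+24+28+13+9+18 = 104
H → P → Y → M → Q → X → H: 12+24+28+5+26+5 = 100
H → P → X → Y → Q → M → H: 12+29+22+29+21+18 = 131
H → P → X → Y → M → Q → H: 12+29+22+28+5+18 = 114
H → P → X → Q → Y → M → H: 12+29+9+35+28+18 = 131
H → P → X → Q → M → Y → H: 12+29+9+21+25+25 = 121
H → P → X → M → Y → Q → H: 12+29+8+25+29+18 = 121
H → P → X → M → Q → Y → H: 12+29+8+5+35+25 = 114
H → P → Q → Y → X → M → H: 12+12+35+24+8+18 = 109
H → P → Q → Y → M → X → H: 12+12+35+28+13+5 = 105
… (106 more)
H → M → Q → P → Y → X → H: 3+5+11+24+24+5 = 72  ← best
The minimum is 72.
One optimal route: H → M → Q → P → Y → X → H.

Minimum total distance: 72 miles.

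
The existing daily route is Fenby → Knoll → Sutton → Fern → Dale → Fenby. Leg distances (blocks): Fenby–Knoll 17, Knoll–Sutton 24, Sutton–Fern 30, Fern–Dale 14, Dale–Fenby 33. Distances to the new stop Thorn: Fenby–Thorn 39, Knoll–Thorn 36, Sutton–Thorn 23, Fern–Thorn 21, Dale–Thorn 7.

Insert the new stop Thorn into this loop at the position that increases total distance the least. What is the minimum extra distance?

Adding 13 blocks by placing Thorn on the Dale–Fenby leg.

Insertion cost between consecutive stops i–j is d(i,Thorn) + d(Thorn,j) − d(i,j):
  between Fenby and Knoll: 39 + 36 − 17 = 58
  between Knoll and Sutton: 36 + 23 − 24 = 35
  between Sutton and Fern: 23 + 21 − 30 = 14
  between Fern and Dale: 21 + 7 − 14 = 14
  between Dale and Fenby: 7 + 39 − 33 = 13
Cheapest insertion is between Dale and Fenby, adding 13.
New total = 118 + 13 = 131.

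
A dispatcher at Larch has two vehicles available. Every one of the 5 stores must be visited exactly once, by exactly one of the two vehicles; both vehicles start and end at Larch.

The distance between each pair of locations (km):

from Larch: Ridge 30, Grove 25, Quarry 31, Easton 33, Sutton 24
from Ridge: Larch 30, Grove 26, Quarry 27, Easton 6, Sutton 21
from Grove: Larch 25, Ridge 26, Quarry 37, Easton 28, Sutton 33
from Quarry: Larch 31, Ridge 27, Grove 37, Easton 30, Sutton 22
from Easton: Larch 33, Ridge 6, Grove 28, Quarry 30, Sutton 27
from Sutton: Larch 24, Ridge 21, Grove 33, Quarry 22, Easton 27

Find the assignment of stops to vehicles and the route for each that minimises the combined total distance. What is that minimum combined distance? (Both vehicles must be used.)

Check every non-empty split of the stops between the two vehicles; for each half take its own optimal tour:
  {Ridge} + {Grove, Quarry, Easton, Sutton}: 60 + 129 = 189
  {Grove} + {Ridge, Quarry, Easton, Sutton}: 50 + 112 = 162
  {Ridge, Grove} + {Quarry, Easton, Sutton}: 81 + 109 = 190
  {Quarry} + {Ridge, Grove, Easton, Sutton}: 62 + 104 = 166
  {Ridge, Quarry} + {Grove, Easton, Sutton}: 88 + 104 = 192
  {Grove, Quarry} + {Ridge, Easton, Sutton}: 93 + 84 = 177
  … (15 splits in total)
Best: vehicle 1 Larch → Grove → Larch = 50; vehicle 2 Larch → Ridge → Easton → Quarry → Sutton → Larch = 112; combined 162.

162 km — the smallest possible combined total.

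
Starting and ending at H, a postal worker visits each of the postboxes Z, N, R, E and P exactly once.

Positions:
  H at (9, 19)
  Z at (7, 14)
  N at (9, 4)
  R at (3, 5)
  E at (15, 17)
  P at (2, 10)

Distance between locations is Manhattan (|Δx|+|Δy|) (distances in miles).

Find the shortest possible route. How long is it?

There are 60 distinct closed tours to check (reversals are equivalent).
H - Z - N - R - E - P - H: 7+12+7+24+20+16 = 86
H - Z - N - R - P - E - H: 7+12+7+6+20+8 = 60
H - Z - N - E - R - P - H: 7+12+19+24+6+16 = 84
H - Z - N - E - P - R - H: 7+12+19+20+6+20 = 84
H - Z - N - P - R - E - H: 7+12+13+6+24+8 = 70
H - Z - N - P - E - R - H: 7+12+13+20+24+20 = 96
H - Z - R - N - E - P - H: 7+13+7+19+20+16 = 82
H - Z - R - N - P - E - H: 7+13+7+13+20+8 = 68
H - Z - R - E - N - P - H: 7+13+24+19+13+16 = 92
H - Z - R - E - P - N - H: 7+13+24+20+13+15 = 92
H - Z - R - P - N - E - H: 7+13+6+13+19+8 = 66
H - Z - R - P - E - N - H: 7+13+6+20+19+15 = 80
H - Z - E - N - R - P - H: 7+11+19+7+6+16 = 66
H - Z - E - N - P - R - H: 7+11+19+13+6+20 = 76
… (46 more)
H - Z - P - R - N - E - H: 7+9+6+7+19+8 = 56  ← best
The minimum is 56.
One optimal route: H → Z → P → R → N → E → H (or its reverse).

56 miles — the shortest possible round trip.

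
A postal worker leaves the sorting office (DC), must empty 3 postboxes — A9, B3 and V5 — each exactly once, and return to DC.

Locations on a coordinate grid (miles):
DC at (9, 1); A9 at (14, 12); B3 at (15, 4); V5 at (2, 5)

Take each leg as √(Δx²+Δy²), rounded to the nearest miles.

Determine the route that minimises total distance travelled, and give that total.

There are 3 distinct closed tours to check (reversals are equivalent).
DC → A9 → B3 → V5 → DC: 12+8+13+8 = 41
DC → A9 → V5 → B3 → DC: 12+14+13+7 = 46
DC → B3 → A9 → V5 → DC: 7+8+14+8 = 37
The minimum is 37.
One optimal route: DC → B3 → A9 → V5 → DC (or its reverse).

Minimum total distance: 37 miles.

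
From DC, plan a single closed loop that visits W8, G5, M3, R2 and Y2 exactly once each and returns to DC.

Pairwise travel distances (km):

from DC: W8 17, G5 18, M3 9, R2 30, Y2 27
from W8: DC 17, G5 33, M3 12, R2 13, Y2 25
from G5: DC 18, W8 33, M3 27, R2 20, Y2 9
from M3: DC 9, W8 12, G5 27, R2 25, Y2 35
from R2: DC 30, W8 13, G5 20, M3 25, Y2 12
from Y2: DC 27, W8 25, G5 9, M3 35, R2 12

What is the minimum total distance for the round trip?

DC → W8 → G5 → M3 → R2 → Y2 → DC: 17+33+27+25+12+27 = 141
DC → W8 → G5 → M3 → Y2 → R2 → DC: 17+33+27+35+12+30 = 154
DC → W8 → G5 → R2 → M3 → Y2 → DC: 17+33+20+25+35+27 = 157
DC → W8 → G5 → R2 → Y2 → M3 → DC: 17+33+20+12+35+9 = 126
DC → W8 → G5 → Y2 → M3 → R2 → DC: 17+33+9+35+25+30 = 149
DC → W8 → G5 → Y2 → R2 → M3 → DC: 17+33+9+12+25+9 = 105
DC → W8 → M3 → G5 → R2 → Y2 → DC: 17+12+27+20+12+27 = 115
DC → W8 → M3 → G5 → Y2 → R2 → DC: 17+12+27+9+12+30 = 107
DC → W8 → M3 → R2 → G5 → Y2 → DC: 17+12+25+20+9+27 = 110
DC → W8 → M3 → R2 → Y2 → G5 → DC: 17+12+25+12+9+18 = 93
DC → W8 → M3 → Y2 → G5 → R2 → DC: 17+12+35+9+20+30 = 123
DC → W8 → M3 → Y2 → R2 → G5 → DC: 17+12+35+12+20+18 = 114
DC → W8 → R2 → G5 → M3 → Y2 → DC: 17+13+20+27+35+27 = 139
DC → W8 → R2 → G5 → Y2 → M3 → DC: 17+13+20+9+35+9 = 103
… (46 more)
DC → G5 → Y2 → R2 → W8 → M3 → DC: 18+9+12+13+12+9 = 73  ← best
The minimum is 73.
One optimal route: DC → G5 → Y2 → R2 → W8 → M3 → DC (or its reverse).

73 km — the shortest possible round trip.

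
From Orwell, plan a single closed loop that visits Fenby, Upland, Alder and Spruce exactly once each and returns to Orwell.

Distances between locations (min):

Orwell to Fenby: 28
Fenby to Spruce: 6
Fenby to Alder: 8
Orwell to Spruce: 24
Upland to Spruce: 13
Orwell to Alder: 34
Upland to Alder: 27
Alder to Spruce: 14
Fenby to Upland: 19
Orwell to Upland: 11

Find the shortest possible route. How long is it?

Orwell - Fenby - Upland - Alder - Spruce - Orwell: 28+19+27+14+24 = 112
Orwell - Fenby - Upland - Spruce - Alder - Orwell: 28+19+13+14+34 = 108
Orwell - Fenby - Alder - Upland - Spruce - Orwell: 28+8+27+13+24 = 100
Orwell - Fenby - Alder - Spruce - Upland - Orwell: 28+8+14+13+11 = 74
Orwell - Fenby - Spruce - Upland - Alder - Orwell: 28+6+13+27+34 = 108
Orwell - Fenby - Spruce - Alder - Upland - Orwell: 28+6+14+27+11 = 86
Orwell - Upland - Fenby - Alder - Spruce - Orwell: 11+19+8+14+24 = 76
Orwell - Upland - Fenby - Spruce - Alder - Orwell: 11+19+6+14+34 = 84
Orwell - Upland - Alder - Fenby - Spruce - Orwell: 11+27+8+6+24 = 76
Orwell - Upland - Spruce - Fenby - Alder - Orwell: 11+13+6+8+34 = 72
Orwell - Alder - Fenby - Upland - Spruce - Orwell: 34+8+19+13+24 = 98
Orwell - Alder - Upland - Fenby - Spruce - Orwell: 34+27+19+6+24 = 110
The minimum is 72.
One optimal route: Orwell → Upland → Spruce → Fenby → Alder → Orwell (or its reverse).

72 min — the shortest possible round trip.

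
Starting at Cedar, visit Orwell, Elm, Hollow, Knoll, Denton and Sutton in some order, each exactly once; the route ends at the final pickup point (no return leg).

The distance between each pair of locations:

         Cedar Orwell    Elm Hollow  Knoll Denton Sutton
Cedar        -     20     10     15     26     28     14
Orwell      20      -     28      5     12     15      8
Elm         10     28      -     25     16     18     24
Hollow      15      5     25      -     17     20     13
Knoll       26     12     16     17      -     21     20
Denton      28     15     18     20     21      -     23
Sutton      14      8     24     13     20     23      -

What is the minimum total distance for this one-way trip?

There are 6! = 720 possible orderings.
Cedar → Orwell → Elm → Hollow → Knoll → Denton → Sutton: 20+28+25+17+21+23 = 134
Cedar → Orwell → Elm → Hollow → Knoll → Sutton → Denton: 20+28+25+17+20+23 = 133
Cedar → Orwell → Elm → Hollow → Denton → Knoll → Sutton: 20+28+25+20+21+20 = 134
Cedar → Orwell → Elm → Hollow → Denton → Sutton → Knoll: 20+28+25+20+23+20 = 136
Cedar → Orwell → Elm → Hollow → Sutton → Knoll → Denton: 20+28+25+13+20+21 = 127
Cedar → Orwell → Elm → Hollow → Sutton → Denton → Knoll: 20+28+25+13+23+21 = 130
Cedar → Orwell → Elm → Knoll → Hollow → Denton → Sutton: 20+28+16+17+20+23 = 124
Cedar → Orwell → Elm → Knoll → Hollow → Sutton → Denton: 20+28+16+17+13+23 = 117
… (712 more)
Cedar → Sutton → Orwell → Hollow → Knoll → Elm → Denton: 14+8+5+17+16+18 = 78  ← best
The minimum is 78.
One shortest path: Cedar → Sutton → Orwell → Hollow → Knoll → Elm → Denton.

Shortest open route: 78.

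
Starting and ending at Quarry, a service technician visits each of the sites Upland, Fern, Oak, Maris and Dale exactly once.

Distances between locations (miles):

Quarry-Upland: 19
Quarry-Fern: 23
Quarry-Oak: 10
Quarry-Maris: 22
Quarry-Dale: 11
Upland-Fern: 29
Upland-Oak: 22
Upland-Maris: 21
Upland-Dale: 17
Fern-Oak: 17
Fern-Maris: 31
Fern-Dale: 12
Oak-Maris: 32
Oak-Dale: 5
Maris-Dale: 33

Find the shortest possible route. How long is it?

98 miles — the shortest possible round trip.

There are 60 distinct closed tours to check (reversals are equivalent).
Quarry → Upland → Fern → Oak → Maris → Dale → Quarry: 19+29+17+32+33+11 = 141
Quarry → Upland → Fern → Oak → Dale → Maris → Quarry: 19+29+17+5+33+22 = 125
Quarry → Upland → Fern → Maris → Oak → Dale → Quarry: 19+29+31+32+5+11 = 127
Quarry → Upland → Fern → Maris → Dale → Oak → Quarry: 19+29+31+33+5+10 = 127
Quarry → Upland → Fern → Dale → Oak → Maris → Quarry: 19+29+12+5+32+22 = 119
Quarry → Upland → Fern → Dale → Maris → Oak → Quarry: 19+29+12+33+32+10 = 135
Quarry → Upland → Oak → Fern → Maris → Dale → Quarry: 19+22+17+31+33+11 = 133
Quarry → Upland → Oak → Fern → Dale → Maris → Quarry: 19+22+17+12+33+22 = 125
Quarry → Upland → Oak → Maris → Fern → Dale → Quarry: 19+22+32+31+12+11 = 127
Quarry → Upland → Oak → Maris → Dale → Fern → Quarry: 19+22+32+33+12+23 = 141
Quarry → Upland → Oak → Dale → Fern → Maris → Quarry: 19+22+5+12+31+22 = 111
Quarry → Upland → Oak → Dale → Maris → Fern → Quarry: 19+22+5+33+31+23 = 133
Quarry → Upland → Maris → Fern → Oak → Dale → Quarry: 19+21+31+17+5+11 = 104
Quarry → Upland → Maris → Fern → Dale → Oak → Quarry: 19+21+31+12+5+10 = 98
… (46 more)
The minimum is 98.
One optimal route: Quarry → Upland → Maris → Fern → Dale → Oak → Quarry (or its reverse).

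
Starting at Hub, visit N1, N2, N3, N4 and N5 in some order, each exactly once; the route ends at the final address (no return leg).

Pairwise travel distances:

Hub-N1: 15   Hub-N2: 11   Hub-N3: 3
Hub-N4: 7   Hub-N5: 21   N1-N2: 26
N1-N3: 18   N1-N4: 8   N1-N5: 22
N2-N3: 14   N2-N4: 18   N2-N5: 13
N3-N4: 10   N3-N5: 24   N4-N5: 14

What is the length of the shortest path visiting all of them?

52 — the minimum one-way total.

There are 5! = 120 possible orderings.
Hub→N1→N2→N3→N4→N5: 15+26+14+10+14 = 79
Hub→N1→N2→N3→N5→N4: 15+26+14+24+14 = 93
Hub→N1→N2→N4→N3→N5: 15+26+18+10+24 = 93
Hub→N1→N2→N4→N5→N3: 15+26+18+14+24 = 97
Hub→N1→N2→N5→N3→N4: 15+26+13+24+10 = 88
Hub→N1→N2→N5→N4→N3: 15+26+13+14+10 = 78
Hub→N1→N3→N2→N4→N5: 15+18+14+18+14 = 79
Hub→N1→N3→N2→N5→N4: 15+18+14+13+14 = 74
Hub→N1→N3→N4→N2→N5: 15+18+10+18+13 = 74
Hub→N1→N3→N4→N5→N2: 15+18+10+14+13 = 70
Hub→N1→N3→N5→N2→N4: 15+18+24+13+18 = 88
Hub→N1→N3→N5→N4→N2: 15+18+24+14+18 = 89
Hub→N1→N4→N2→N3→N5: 15+8+18+14+24 = 79
Hub→N1→N4→N2→N5→N3: 15+8+18+13+24 = 78
… (106 more)
Hub→N3→N2→N5→N4→N1: 3+14+13+14+8 = 52  ← best
The minimum is 52.
One shortest path: Hub → N3 → N2 → N5 → N4 → N1.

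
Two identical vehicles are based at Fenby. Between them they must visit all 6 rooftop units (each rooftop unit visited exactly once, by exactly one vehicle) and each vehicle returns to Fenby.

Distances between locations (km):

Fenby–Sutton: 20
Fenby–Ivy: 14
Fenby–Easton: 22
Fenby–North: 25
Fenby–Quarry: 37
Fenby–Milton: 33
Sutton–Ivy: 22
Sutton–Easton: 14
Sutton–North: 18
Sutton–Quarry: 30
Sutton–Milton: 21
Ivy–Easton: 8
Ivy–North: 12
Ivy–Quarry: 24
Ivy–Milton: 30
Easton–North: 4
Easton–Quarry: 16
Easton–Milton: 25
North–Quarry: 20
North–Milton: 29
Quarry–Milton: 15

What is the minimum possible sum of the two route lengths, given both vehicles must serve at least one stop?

Try each way of splitting the stops between the two vehicles (each non-empty) and, for each split, find the best tour for each vehicle:
  {Sutton} + {Ivy, Easton, North, Quarry, Milton}: 40 + 94 = 134
  {Ivy} + {Sutton, Easton, North, Quarry, Milton}: 28 + 101 = 129
  {Sutton, Ivy} + {Easton, North, Quarry, Milton}: 56 + 93 = 149
  {Easton} + {Sutton, Ivy, North, Quarry, Milton}: 44 + 102 = 146
  {Sutton, Easton} + {Ivy, North, Quarry, Milton}: 56 + 94 = 150
  {Ivy, Easton} + {Sutton, North, Quarry, Milton}: 44 + 101 = 145
  … (31 splits in total)
Best: vehicle 1 Fenby → Ivy → Fenby = 28; vehicle 2 Fenby → Sutton → Milton → Quarry → Easton → North → Fenby = 101; combined 129.

129 km — the smallest possible combined total.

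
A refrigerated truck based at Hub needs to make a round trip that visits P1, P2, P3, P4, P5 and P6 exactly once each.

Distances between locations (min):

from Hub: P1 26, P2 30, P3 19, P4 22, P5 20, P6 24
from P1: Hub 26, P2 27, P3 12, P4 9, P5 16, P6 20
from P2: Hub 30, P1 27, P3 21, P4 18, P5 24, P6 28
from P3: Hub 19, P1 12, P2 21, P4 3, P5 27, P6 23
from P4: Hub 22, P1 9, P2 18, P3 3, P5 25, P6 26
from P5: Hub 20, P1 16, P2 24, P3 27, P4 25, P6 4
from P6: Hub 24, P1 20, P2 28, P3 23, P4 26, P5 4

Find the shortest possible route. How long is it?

Hub → P1 → P2 → P3 → P4 → P5 → P6 → Hub: 26+27+21+3+25+4+24 = 130
Hub → P1 → P2 → P3 → P4 → P6 → P5 → Hub: 26+27+21+3+26+4+20 = 127
Hub → P1 → P2 → P3 → P5 → P4 → P6 → Hub: 26+27+21+27+25+26+24 = 176
Hub → P1 → P2 → P3 → P5 → P6 → P4 → Hub: 26+27+21+27+4+26+22 = 153
Hub → P1 → P2 → P3 → P6 → P4 → P5 → Hub: 26+27+21+23+26+25+20 = 168
Hub → P1 → P2 → P3 → P6 → P5 → P4 → Hub: 26+27+21+23+4+25+22 = 148
Hub → P1 → P2 → P4 → P3 → P5 → P6 → Hub: 26+27+18+3+27+4+24 = 129
Hub → P1 → P2 → P4 → P3 → P6 → P5 → Hub: 26+27+18+3+23+4+20 = 121
… (352 more)
Hub → P2 → P3 → P4 → P1 → P5 → P6 → Hub: 30+21+3+9+16+4+24 = 107  ← best
The minimum is 107.
One optimal route: Hub → P2 → P3 → P4 → P1 → P5 → P6 → Hub (or its reverse).

Shortest round trip = 107 min.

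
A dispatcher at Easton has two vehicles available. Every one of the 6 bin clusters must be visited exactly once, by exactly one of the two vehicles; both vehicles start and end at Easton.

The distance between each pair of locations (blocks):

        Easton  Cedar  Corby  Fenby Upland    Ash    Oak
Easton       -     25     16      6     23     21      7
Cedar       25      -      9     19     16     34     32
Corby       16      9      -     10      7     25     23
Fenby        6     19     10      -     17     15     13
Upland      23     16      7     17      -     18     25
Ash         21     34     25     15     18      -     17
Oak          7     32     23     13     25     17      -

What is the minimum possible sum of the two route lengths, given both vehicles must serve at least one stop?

Minimum combined distance: 94 blocks.

Try each way of splitting the stops between the two vehicles (each non-empty) and, for each split, find the best tour for each vehicle:
  {Cedar} + {Corby, Fenby, Upland, Ash, Oak}: 50 + 65 = 115
  {Corby} + {Cedar, Fenby, Upland, Ash, Oak}: 32 + 83 = 115
  {Cedar, Corby} + {Fenby, Upland, Ash, Oak}: 50 + 65 = 115
  {Fenby} + {Cedar, Corby, Upland, Ash, Oak}: 12 + 83 = 95
  {Cedar, Fenby} + {Corby, Upland, Ash, Oak}: 50 + 65 = 115
  {Corby, Fenby} + {Cedar, Upland, Ash, Oak}: 32 + 83 = 115
  … (31 splits in total)
  {Cedar, Corby, Fenby, Upland, Ash} + {Oak}: 80 + 14 = 94  ← best
Best: vehicle 1 Easton → Cedar → Corby → Upland → Ash → Fenby → Easton = 80; vehicle 2 Easton → Oak → Easton = 14; combined 94.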